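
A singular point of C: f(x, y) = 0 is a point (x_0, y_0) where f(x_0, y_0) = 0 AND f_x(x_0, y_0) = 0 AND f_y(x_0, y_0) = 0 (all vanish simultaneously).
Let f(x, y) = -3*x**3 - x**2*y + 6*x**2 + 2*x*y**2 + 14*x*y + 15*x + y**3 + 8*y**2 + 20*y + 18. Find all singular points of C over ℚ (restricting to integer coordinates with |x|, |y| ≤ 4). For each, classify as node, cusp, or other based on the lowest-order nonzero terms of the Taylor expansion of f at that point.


Singular points: {(1, -3)}; classification: cusp.

Compute partial derivatives:
  f_x = -9*x**2 - 2*x*y + 12*x + 2*y**2 + 14*y + 15.
  f_y = -x**2 + 4*x*y + 14*x + 3*y**2 + 16*y + 20.
Scan x_0 ∈ {−4, ..., 4}. For each x_0, f_y(x_0, y) is a polynomial in y; find its integer roots y ∈ {−4, ..., 4}, then test f_x and f at those candidates.
  x = -4: f_y(-4, y) = 3*y**2 - 52; no integer root y with |y| ≤ 4.
  x = -3: f_y(-3, y) = 3*y**2 + 4*y - 31; no integer root y with |y| ≤ 4.
  x = -2: f_y(-2, y) = 3*y**2 + 8*y - 12; no integer root y with |y| ≤ 4.
  x = -1: f_y(-1, y) = 3*y**2 + 12*y + 5; no integer root y with |y| ≤ 4.
  x = 0: f_y(0, y) = 3*y**2 + 16*y + 20; vanishes at y ∈ {-2}. (0, -2): f_x = -5 ≠ 0.
  x = 1: f_y(1, y) = 3*y**2 + 20*y + 33; vanishes at y ∈ {-3}. (1, -3): f_x = 0, f = 0 — SINGULAR.
  x = 2: f_y(2, y) = 3*y**2 + 24*y + 44; no integer root y with |y| ≤ 4.
  x = 3: f_y(3, y) = 3*y**2 + 28*y + 53; no integer root y with |y| ≤ 4.
  x = 4: f_y(4, y) = 3*y**2 + 32*y + 60; no integer root y with |y| ≤ 4.
Only singular point on the grid: (1, -3).
Classify: substitute x = 1 + u, y = -3 + v and expand: f = -3*u**3 - u**2*v + 2*u*v**2 + v**3 + v**2.
No constant or linear terms (consistent with a singular point). Quadratic part: v**2. Cubic part: -3*u**3 - u**2*v + 2*u*v**2 + v**3.
The quadratic part v**2 is a perfect square, so there is a single (double) tangent line v = 0, i.e. y = -3. Restricting the cubic part to that line (v = 0) leaves -3*u**3 ≠ 0, so f is not divisible by v and the branch is v² ≈ 3*u**3 to lowest order — this is a cusp.
Classification: cusp.


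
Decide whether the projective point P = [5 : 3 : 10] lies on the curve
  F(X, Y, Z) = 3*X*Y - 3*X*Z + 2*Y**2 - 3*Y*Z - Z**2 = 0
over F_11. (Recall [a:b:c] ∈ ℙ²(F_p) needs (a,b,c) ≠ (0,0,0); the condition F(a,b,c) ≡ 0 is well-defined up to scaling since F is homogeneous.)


F(5,3,10) ≡ 9 (mod 11); P is NOT on the curve.

Evaluate F(5, 3, 10) term-by-term (mod 11).
  3*X*Y ↦ 3·5·3·1 = 45
  -3*X*Z ↦ -3·5·1·10 = -150
  2*Y**2 ↦ 2·1·9·1 = 18
  -3*Y*Z ↦ -3·1·3·10 = -90
  -Z**2 ↦ -1·1·1·100 = -100
Sum: F(5, 3, 10) = (45) + (-150) + (18) + (-90) + (-100) = -277.
Reducing mod 11: -277 ≡ 9 (mod 11).
Since F(a, b, c) ≡ 9 ≠ 0 (mod 11), P does NOT lie on the curve.


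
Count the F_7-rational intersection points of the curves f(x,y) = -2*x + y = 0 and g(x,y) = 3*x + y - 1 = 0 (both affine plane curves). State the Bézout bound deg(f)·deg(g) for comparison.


Common zeros: {(3, 6)}; count = 1; Bézout bound = 1.

deg(f) = 1, deg(g) = 1, so Bézout bound = 1.
Scan x ∈ F_7. For each x, list the y ∈ F_7 with f(x, y) ≡ 0 and those with g(x, y) ≡ 0 (mod 7); the common zeros in that column are the intersection.
  x = 0: f ≡ 0 at y ∈ {0}; g ≡ 0 at y ∈ {1}; common: ∅.
  x = 1: f ≡ 0 at y ∈ {2}; g ≡ 0 at y ∈ {5}; common: ∅.
  x = 2: f ≡ 0 at y ∈ {4}; g ≡ 0 at y ∈ {2}; common: ∅.
  x = 3: f ≡ 0 at y ∈ {6}; g ≡ 0 at y ∈ {6}; common: {6}.
  x = 4: f ≡ 0 at y ∈ {1}; g ≡ 0 at y ∈ {3}; common: ∅.
  x = 5: f ≡ 0 at y ∈ {3}; g ≡ 0 at y ∈ {0}; common: ∅.
  x = 6: f ≡ 0 at y ∈ {5}; g ≡ 0 at y ∈ {4}; common: ∅.
Collecting: common zeros = {(3, 6)}, so the count is 1.
Comparison with the Bézout bound: 1 ≤ 1 = deg(f)·deg(g), as expected for curves with no common component (the bound is attained).


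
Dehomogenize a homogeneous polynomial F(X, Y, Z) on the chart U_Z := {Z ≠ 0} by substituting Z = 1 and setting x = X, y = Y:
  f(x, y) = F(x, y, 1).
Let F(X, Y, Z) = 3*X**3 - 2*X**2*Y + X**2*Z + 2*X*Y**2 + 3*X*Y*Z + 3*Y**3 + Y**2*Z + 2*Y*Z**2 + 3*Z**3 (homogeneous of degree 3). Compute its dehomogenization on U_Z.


f(x, y) = 3*x**3 - 2*x**2*y + x**2 + 2*x*y**2 + 3*x*y + 3*y**3 + y**2 + 2*y + 3

On U_Z we set Z = 1. Each monomial c·X^i·Y^j·Z^k in F becomes c·x^i·y^j·1^k = c·x^i·y^j.
Substituting Z = 1: F(X, Y, 1) = 3*x**3 - 2*x**2*y + x**2 + 2*x*y**2 + 3*x*y + 3*y**3 + y**2 + 2*y + 3.
Note: deg(f) ≤ deg(F) = 3; strict inequality happens when F is divisible by Z (lost terms).


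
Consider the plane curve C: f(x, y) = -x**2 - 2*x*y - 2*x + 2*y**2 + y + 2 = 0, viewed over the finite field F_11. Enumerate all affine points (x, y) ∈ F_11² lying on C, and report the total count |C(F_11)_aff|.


Affine F_11-points: {(1, 1), (1, 5), (4, 0), (4, 9), (5, 0), (5, 10), (6, 1), (6, 10), (9, 5), (9, 9)}; count = 10.

For each of the 121 pairs (x, y) ∈ F_11², evaluate f(x, y) mod 11. Record the zeros.
  x = 0: [0↦2, 1↦5, 2↦1, 3↦1, 4↦5, 5↦2, 6↦3, 7↦8, 8↦6, 9↦8, 10↦3]  zeros at y ∈ ∅
  x = 1: [0↦10, 1↦0, 2↦5, 3↦3, 4↦5, 5↦0, 6↦10, 7↦2, 8↦9, 9↦9, 10↦2]  zeros at y ∈ {1, 5}
  x = 2: [0↦5, 1↦4, 2↦7, 3↦3, 4↦3, 5↦7, 6↦4, 7↦5, 8↦10, 9↦8, 10↦10]  zeros at y ∈ ∅
  x = 3: [0↦9, 1↦6, 2↦7, 3↦1, 4↦10, 5↦1, 6↦7, 7↦6, 8↦9, 9↦5, 10↦5]  zeros at y ∈ ∅
  x = 4: [0↦0, 1↦6, 2↦5, 3↦8, 4↦4, 5↦4, 6↦8, 7↦5, 8↦6, 9↦0, 10↦9]  zeros at y ∈ {0, 9}
  x = 5: [0↦0, 1↦4, 2↦1, 3↦2, 4↦7, 5↦5, 6↦7, 7↦2, 8↦1, 9↦4, 10↦0]  zeros at y ∈ {0, 10}
  x = 6: [0↦9, 1↦0, 2↦6, 3↦5, 4↦8, 5↦4, 6↦4, 7↦8, 8↦5, 9↦6, 10↦0]  zeros at y ∈ {1, 10}
  x = 7: [0↦5, 1↦5, 2↦9, 3↦6, 4↦7, 5↦1, 6↦10, 7↦1, 8↦7, 9↦6, 10↦9]  zeros at y ∈ ∅
  x = 8: [0↦10, 1↦8, 2↦10, 3↦5, 4↦4, 5↦7, 6↦3, 7↦3, 8↦7, 9↦4, 10↦5]  zeros at y ∈ ∅
  x = 9: [0↦2, 1↦9, 2↦9, 3↦2, 4↦10, 5↦0, 6↦5, 7↦3, 8↦5, 9↦0, 10↦10]  zeros at y ∈ {5, 9}
  x = 10: [0↦3, 1↦8, 2↦6, 3↦8, 4↦3, 5↦2, 6↦5, 7↦1, 8↦1, 9↦5, 10↦2]  zeros at y ∈ ∅
Collecting zeros: affine points = {(1, 1), (1, 5), (4, 0), (4, 9), (5, 0), (5, 10), (6, 1), (6, 10), (9, 5), (9, 9)}.
Total count |C(F_11)_aff| = 10.


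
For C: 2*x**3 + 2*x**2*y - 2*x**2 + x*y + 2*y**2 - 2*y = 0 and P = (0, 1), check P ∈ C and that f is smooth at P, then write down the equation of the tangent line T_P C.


Tangent line at P: x + 2*y - 2 = 0.

Step 1: f(0, 1) = 0, so P lies on C.
Step 2: partial derivatives
  f_x(x, y) = 6*x**2 + 4*x*y - 4*x + y, f_y(x, y) = 2*x**2 + x + 4*y - 2.
  f_x(P) = 1, f_y(P) = 2 (gradient nonzero, so P is smooth).
Step 3: tangent line at P: 1·(x − 0) + 2·(y − 1) = 0.
Expanding: x + 2*y - 2 = 0.


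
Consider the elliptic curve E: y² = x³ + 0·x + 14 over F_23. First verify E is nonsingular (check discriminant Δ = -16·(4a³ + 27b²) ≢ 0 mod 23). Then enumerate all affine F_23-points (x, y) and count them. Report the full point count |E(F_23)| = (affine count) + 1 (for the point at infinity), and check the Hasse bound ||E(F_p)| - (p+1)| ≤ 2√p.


Affine points = {(3, 8), (3, 15), (4, 3), (4, 20), (5, 1), (5, 22), (6, 0), (7, 9), (7, 14), (10, 5), (10, 18), (13, 7), (13, 16), (15, 10), (15, 13), (16, 4), (16, 19), (18, 2), (18, 21), (21, 11), (21, 12), (22, 6), (22, 17)}; affine count = 23; |E(F_23)| = 24.

Discriminant check: Δ ∝ 4a³ + 27b² = 4·0³ + 27·14² = 4·0 + 27·196 ≡ 2 (mod 23). Nonzero ⇒ E is nonsingular.
For each x ∈ F_23, compute rhs = x³ + 0·x + 14 mod 23, then count y ∈ F_23 with y² ≡ rhs.
  x = 0: rhs = 14, matching y values: none (0 points).
  x = 1: rhs = 15, matching y values: none (0 points).
  x = 2: rhs = 22, matching y values: none (0 points).
  x = 3: rhs = 18, matching y values: 8, 15 (2 points).
  x = 4: rhs = 9, matching y values: 3, 20 (2 points).
  x = 5: rhs = 1, matching y values: 1, 22 (2 points).
  x = 6: rhs = 0, matching y values: 0 (1 points).
  x = 7: rhs = 12, matching y values: 9, 14 (2 points).
  x = 8: rhs = 20, matching y values: none (0 points).
  x = 9: rhs = 7, matching y values: none (0 points).
  x = 10: rhs = 2, matching y values: 5, 18 (2 points).
  x = 11: rhs = 11, matching y values: none (0 points).
  x = 12: rhs = 17, matching y values: none (0 points).
  x = 13: rhs = 3, matching y values: 7, 16 (2 points).
  x = 14: rhs = 21, matching y values: none (0 points).
  x = 15: rhs = 8, matching y values: 10, 13 (2 points).
  x = 16: rhs = 16, matching y values: 4, 19 (2 points).
  x = 17: rhs = 5, matching y values: none (0 points).
  x = 18: rhs = 4, matching y values: 2, 21 (2 points).
  x = 19: rhs = 19, matching y values: none (0 points).
  x = 20: rhs = 10, matching y values: none (0 points).
  x = 21: rhs = 6, matching y values: 11, 12 (2 points).
  x = 22: rhs = 13, matching y values: 6, 17 (2 points).
Total affine count: 23.
Full point count |E(F_23)| = 23 + 1 = 24.
Hasse bound: |24 − (23+1)| = |0| = 0 ≤ 2√23 ≈ 9.5917 ✓.


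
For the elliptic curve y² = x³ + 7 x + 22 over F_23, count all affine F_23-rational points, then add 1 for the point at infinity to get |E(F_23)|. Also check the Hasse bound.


Affine points = {(3, 1), (3, 22), (6, 2), (6, 21), (7, 0), (9, 3), (9, 20), (11, 2), (11, 21), (14, 9), (14, 14), (15, 11), (15, 12), (18, 0), (21, 0)}; affine count = 15; |E(F_23)| = 16.

Discriminant check: Δ ∝ 4a³ + 27b² = 4·7³ + 27·22² = 4·343 + 27·484 ≡ 19 (mod 23). Nonzero ⇒ E is nonsingular.
For each x ∈ F_23, compute rhs = x³ + 7·x + 22 mod 23, then count y ∈ F_23 with y² ≡ rhs.
  x = 0: rhs = 22, matching y values: none (0 points).
  x = 1: rhs = 7, matching y values: none (0 points).
  x = 2: rhs = 21, matching y values: none (0 points).
  x = 3: rhs = 1, matching y values: 1, 22 (2 points).
  x = 4: rhs = 22, matching y values: none (0 points).
  x = 5: rhs = 21, matching y values: none (0 points).
  x = 6: rhs = 4, matching y values: 2, 21 (2 points).
  x = 7: rhs = 0, matching y values: 0 (1 points).
  x = 8: rhs = 15, matching y values: none (0 points).
  x = 9: rhs = 9, matching y values: 3, 20 (2 points).
  x = 10: rhs = 11, matching y values: none (0 points).
  x = 11: rhs = 4, matching y values: 2, 21 (2 points).
  x = 12: rhs = 17, matching y values: none (0 points).
  x = 13: rhs = 10, matching y values: none (0 points).
  x = 14: rhs = 12, matching y values: 9, 14 (2 points).
  x = 15: rhs = 6, matching y values: 11, 12 (2 points).
  x = 16: rhs = 21, matching y values: none (0 points).
  x = 17: rhs = 17, matching y values: none (0 points).
  x = 18: rhs = 0, matching y values: 0 (1 points).
  x = 19: rhs = 22, matching y values: none (0 points).
  x = 20: rhs = 20, matching y values: none (0 points).
  x = 21: rhs = 0, matching y values: 0 (1 points).
  x = 22: rhs = 14, matching y values: none (0 points).
Total affine count: 15.
Full point count |E(F_23)| = 15 + 1 = 16.
Hasse bound: |16 − (23+1)| = |-8| = 8 ≤ 2√23 ≈ 9.5917 ✓.


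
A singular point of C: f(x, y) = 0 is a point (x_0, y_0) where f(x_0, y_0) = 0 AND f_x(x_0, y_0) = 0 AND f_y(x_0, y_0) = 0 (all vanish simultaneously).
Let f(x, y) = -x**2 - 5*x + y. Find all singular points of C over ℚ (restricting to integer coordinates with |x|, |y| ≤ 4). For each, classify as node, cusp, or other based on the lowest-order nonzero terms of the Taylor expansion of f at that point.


No singular points in the scanned grid; C is smooth there.

Compute partial derivatives:
  f_x = -2*x - 5.
  f_y = 1.
f_y = 1 is a nonzero constant, so f_y never vanishes: no point (x, y) can satisfy f = f_x = f_y = 0. In particular no (x, y) ∈ {−4, ..., 4}² is singular; the curve is smooth.


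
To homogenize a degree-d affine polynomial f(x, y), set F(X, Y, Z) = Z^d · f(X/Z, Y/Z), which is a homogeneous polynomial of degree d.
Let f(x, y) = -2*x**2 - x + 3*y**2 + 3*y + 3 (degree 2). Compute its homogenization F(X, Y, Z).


F(X, Y, Z) = -2*X**2 - X*Z + 3*Y**2 + 3*Y*Z + 3*Z**2

deg(f) = 2.
Substitute x = X/Z, y = Y/Z into f, then multiply by Z^2.
  monomial -2·x^2·y^0 ↦ -2·X^2·Y^0·Z^0.
  monomial -1·x^1·y^0 ↦ -1·X^1·Y^0·Z^1.
  monomial 3·x^0·y^2 ↦ 3·X^0·Y^2·Z^0.
  monomial 3·x^0·y^1 ↦ 3·X^0·Y^1·Z^1.
  monomial 3·x^0·y^0 ↦ 3·X^0·Y^0·Z^2.
Collecting: F(X, Y, Z) = -2*X**2 - X*Z + 3*Y**2 + 3*Y*Z + 3*Z**2.


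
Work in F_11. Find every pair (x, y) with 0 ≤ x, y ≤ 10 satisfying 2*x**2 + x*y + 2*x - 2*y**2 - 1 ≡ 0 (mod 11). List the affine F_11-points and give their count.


Affine F_11-points: {(0, 4), (0, 7), (1, 7), (1, 10), (2, 0), (2, 1), (4, 3), (4, 10), (8, 0), (8, 4), (10, 2), (10, 3)}; count = 12.

For each of the 121 pairs (x, y) ∈ F_11², evaluate f(x, y) mod 11. Record the zeros.
  x = 0: [0↦10, 1↦8, 2↦2, 3↦3, 4↦0, 5↦4, 6↦4, 7↦0, 8↦3, 9↦2, 10↦8]  zeros at y ∈ {4, 7}
  x = 1: [0↦3, 1↦2, 2↦8, 3↦10, 4↦8, 5↦2, 6↦3, 7↦0, 8↦4, 9↦4, 10↦0]  zeros at y ∈ {7, 10}
  x = 2: [0↦0, 1↦0, 2↦7, 3↦10, 4↦9, 5↦4, 6↦6, 7↦4, 8↦9, 9↦10, 10↦7]  zeros at y ∈ {0, 1}
  x = 3: [0↦1, 1↦2, 2↦10, 3↦3, 4↦3, 5↦10, 6↦2, 7↦1, 8↦7, 9↦9, 10↦7]  zeros at y ∈ ∅
  x = 4: [0↦6, 1↦8, 2↦6, 3↦0, 4↦1, 5↦9, 6↦2, 7↦2, 8↦9, 9↦1, 10↦0]  zeros at y ∈ {3, 10}
  x = 5: [0↦4, 1↦7, 2↦6, 3↦1, 4↦3, 5↦1, 6↦6, 7↦7, 8↦4, 9↦8, 10↦8]  zeros at y ∈ ∅
  x = 6: [0↦6, 1↦10, 2↦10, 3↦6, 4↦9, 5↦8, 6↦3, 7↦5, 8↦3, 9↦8, 10↦9]  zeros at y ∈ ∅
  x = 7: [0↦1, 1↦6, 2↦7, 3↦4, 4↦8, 5↦8, 6↦4, 7↦7, 8↦6, 9↦1, 10↦3]  zeros at y ∈ ∅
  x = 8: [0↦0, 1↦6, 2↦8, 3↦6, 4↦0, 5↦1, 6↦9, 7↦2, 8↦2, 9↦9, 10↦1]  zeros at y ∈ {0, 4}
  x = 9: [0↦3, 1↦10, 2↦2, 3↦1, 4↦7, 5↦9, 6↦7, 7↦1, 8↦2, 9↦10, 10↦3]  zeros at y ∈ ∅
  x = 10: [0↦10, 1↦7, 2↦0, 3↦0, 4↦7, 5↦10, 6↦9, 7↦4, 8↦6, 9↦4, 10↦9]  zeros at y ∈ {2, 3}
Collecting zeros: affine points = {(0, 4), (0, 7), (1, 7), (1, 10), (2, 0), (2, 1), (4, 3), (4, 10), (8, 0), (8, 4), (10, 2), (10, 3)}.
Total count |C(F_11)_aff| = 12.


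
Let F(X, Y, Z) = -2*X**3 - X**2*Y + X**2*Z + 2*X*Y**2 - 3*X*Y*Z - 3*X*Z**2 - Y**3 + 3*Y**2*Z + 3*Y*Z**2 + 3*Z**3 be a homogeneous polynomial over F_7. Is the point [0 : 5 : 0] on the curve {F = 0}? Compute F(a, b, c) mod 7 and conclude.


F(0,5,0) ≡ 1 (mod 7); P is NOT on the curve.

Evaluate F(0, 5, 0) term-by-term (mod 7).
  -2*X**3 ↦ -2·0·1·1 = 0
  -X**2*Y ↦ -1·0·5·1 = 0
  X**2*Z ↦ 1·0·1·0 = 0
  2*X*Y**2 ↦ 2·0·25·1 = 0
  -3*X*Y*Z ↦ -3·0·5·0 = 0
  -3*X*Z**2 ↦ -3·0·1·0 = 0
  -Y**3 ↦ -1·1·125·1 = -125
  3*Y**2*Z ↦ 3·1·25·0 = 0
  3*Y*Z**2 ↦ 3·1·5·0 = 0
  3*Z**3 ↦ 3·1·1·0 = 0
Sum: F(0, 5, 0) = (0) + (0) + (0) + (0) + (0) + (0) + (-125) + (0) + (0) + (0) = -125.
Reducing mod 7: -125 ≡ 1 (mod 7).
Since F(a, b, c) ≡ 1 ≠ 0 (mod 7), P does NOT lie on the curve.


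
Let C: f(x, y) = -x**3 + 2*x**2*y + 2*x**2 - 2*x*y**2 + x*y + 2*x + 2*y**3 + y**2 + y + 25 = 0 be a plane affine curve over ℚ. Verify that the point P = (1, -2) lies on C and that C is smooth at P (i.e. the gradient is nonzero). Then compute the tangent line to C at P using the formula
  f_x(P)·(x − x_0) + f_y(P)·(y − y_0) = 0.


Tangent line at P: -15*x + 32*y + 79 = 0.

Step 1: f(1, -2) = 0, so P lies on C.
Step 2: partial derivatives
  f_x(x, y) = -3*x**2 + 4*x*y + 4*x - 2*y**2 + y + 2, f_y(x, y) = 2*x**2 - 4*x*y + x + 6*y**2 + 2*y + 1.
  f_x(P) = -15, f_y(P) = 32 (gradient nonzero, so P is smooth).
Step 3: tangent line at P: -15·(x − 1) + 32·(y − -2) = 0.
Expanding: -15*x + 32*y + 79 = 0.


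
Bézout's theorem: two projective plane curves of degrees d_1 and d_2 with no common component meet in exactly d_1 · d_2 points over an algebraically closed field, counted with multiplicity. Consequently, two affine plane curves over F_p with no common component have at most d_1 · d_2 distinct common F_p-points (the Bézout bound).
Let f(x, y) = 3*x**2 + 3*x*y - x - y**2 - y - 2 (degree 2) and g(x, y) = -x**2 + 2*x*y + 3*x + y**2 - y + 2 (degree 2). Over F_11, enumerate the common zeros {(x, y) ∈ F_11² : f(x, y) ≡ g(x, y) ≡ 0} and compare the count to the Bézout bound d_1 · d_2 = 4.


Common zeros: ∅; count = 0; Bézout bound = 4.

deg(f) = 2, deg(g) = 2, so Bézout bound = 4.
Scan x ∈ F_11. For each x, list the y ∈ F_11 with f(x, y) ≡ 0 and those with g(x, y) ≡ 0 (mod 11); the common zeros in that column are the intersection.
  x = 0: f ≡ 0 at y ∈ {4, 6}; g ≡ 0 at y ∈ {5, 7}; common: ∅.
  x = 1: f ≡ 0 at y ∈ {0, 2}; g ≡ 0 at y ∈ ∅; common: ∅.
  x = 2: f ≡ 0 at y ∈ ∅; g ≡ 0 at y ∈ {3, 5}; common: ∅.
  x = 3: f ≡ 0 at y ∈ {0, 8}; g ≡ 0 at y ∈ ∅; common: ∅.
  x = 4: f ≡ 0 at y ∈ {3, 8}; g ≡ 0 at y ∈ ∅; common: ∅.
  x = 5: f ≡ 0 at y ∈ ∅; g ≡ 0 at y ∈ {4, 9}; common: ∅.
  x = 6: f ≡ 0 at y ∈ ∅; g ≡ 0 at y ∈ {4, 7}; common: ∅.
  x = 7: f ≡ 0 at y ∈ ∅; g ≡ 0 at y ∈ {3, 6}; common: ∅.
  x = 8: f ≡ 0 at y ∈ {3, 9}; g ≡ 0 at y ∈ {1, 6}; common: ∅.
  x = 9: f ≡ 0 at y ∈ {6, 9}; g ≡ 0 at y ∈ ∅; common: ∅.
  x = 10: f ≡ 0 at y ∈ ∅; g ≡ 0 at y ∈ ∅; common: ∅.
Collecting: common zeros = ∅, so the count is 0.
Comparison with the Bézout bound: 0 ≤ 4 = deg(f)·deg(g), as expected for curves with no common component (the affine F_11-count falls short of the bound because intersections may lie at infinity, over extension fields, or carry multiplicity).


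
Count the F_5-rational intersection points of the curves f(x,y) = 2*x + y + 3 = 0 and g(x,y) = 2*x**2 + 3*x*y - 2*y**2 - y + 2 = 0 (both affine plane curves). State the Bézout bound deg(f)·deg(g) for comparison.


Common zeros: ∅; count = 0; Bézout bound = 2.

deg(f) = 1, deg(g) = 2, so Bézout bound = 2.
Scan x ∈ F_5. For each x, list the y ∈ F_5 with f(x, y) ≡ 0 and those with g(x, y) ≡ 0 (mod 5); the common zeros in that column are the intersection.
  x = 0: f ≡ 0 at y ∈ {2}; g ≡ 0 at y ∈ ∅; common: ∅.
  x = 1: f ≡ 0 at y ∈ {0}; g ≡ 0 at y ∈ {2, 4}; common: ∅.
  x = 2: f ≡ 0 at y ∈ {3}; g ≡ 0 at y ∈ {0}; common: ∅.
  x = 3: f ≡ 0 at y ∈ {1}; g ≡ 0 at y ∈ {0, 4}; common: ∅.
  x = 4: f ≡ 0 at y ∈ {4}; g ≡ 0 at y ∈ ∅; common: ∅.
Collecting: common zeros = ∅, so the count is 0.
Comparison with the Bézout bound: 0 ≤ 2 = deg(f)·deg(g), as expected for curves with no common component (the affine F_5-count falls short of the bound because intersections may lie at infinity, over extension fields, or carry multiplicity).


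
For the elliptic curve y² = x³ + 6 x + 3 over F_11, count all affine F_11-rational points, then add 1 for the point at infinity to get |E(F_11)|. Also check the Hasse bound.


Affine points = {(0, 5), (0, 6), (2, 1), (2, 10), (3, 2), (3, 9), (4, 5), (4, 6), (5, 2), (5, 9), (7, 5), (7, 6), (9, 4), (9, 7)}; affine count = 14; |E(F_11)| = 15.

Discriminant check: Δ ∝ 4a³ + 27b² = 4·6³ + 27·3² = 4·216 + 27·9 ≡ 7 (mod 11). Nonzero ⇒ E is nonsingular.
For each x ∈ F_11, compute rhs = x³ + 6·x + 3 mod 11, then count y ∈ F_11 with y² ≡ rhs.
  x = 0: rhs = 3, matching y values: 5, 6 (2 points).
  x = 1: rhs = 10, matching y values: none (0 points).
  x = 2: rhs = 1, matching y values: 1, 10 (2 points).
  x = 3: rhs = 4, matching y values: 2, 9 (2 points).
  x = 4: rhs = 3, matching y values: 5, 6 (2 points).
  x = 5: rhs = 4, matching y values: 2, 9 (2 points).
  x = 6: rhs = 2, matching y values: none (0 points).
  x = 7: rhs = 3, matching y values: 5, 6 (2 points).
  x = 8: rhs = 2, matching y values: none (0 points).
  x = 9: rhs = 5, matching y values: 4, 7 (2 points).
  x = 10: rhs = 7, matching y values: none (0 points).
Total affine count: 14.
Full point count |E(F_11)| = 14 + 1 = 15.
Hasse bound: |15 − (11+1)| = |3| = 3 ≤ 2√11 ≈ 6.6332 ✓.


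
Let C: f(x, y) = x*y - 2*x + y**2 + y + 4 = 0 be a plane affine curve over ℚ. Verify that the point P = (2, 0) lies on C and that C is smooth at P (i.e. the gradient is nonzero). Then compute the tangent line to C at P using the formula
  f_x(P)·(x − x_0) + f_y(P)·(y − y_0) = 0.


Tangent line at P: -2*x + 3*y + 4 = 0.

Step 1: f(2, 0) = 0, so P lies on C.
Step 2: partial derivatives
  f_x(x, y) = y - 2, f_y(x, y) = x + 2*y + 1.
  f_x(P) = -2, f_y(P) = 3 (gradient nonzero, so P is smooth).
Step 3: tangent line at P: -2·(x − 2) + 3·(y − 0) = 0.
Expanding: -2*x + 3*y + 4 = 0.


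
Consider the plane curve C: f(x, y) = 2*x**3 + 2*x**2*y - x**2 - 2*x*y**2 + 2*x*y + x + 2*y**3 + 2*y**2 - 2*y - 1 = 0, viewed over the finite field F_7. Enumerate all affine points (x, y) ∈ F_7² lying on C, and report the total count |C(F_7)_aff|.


Affine F_7-points: {(1, 2), (3, 2), (5, 2), (5, 3), (5, 6)}; count = 5.

For each of the 49 pairs (x, y) ∈ F_7², evaluate f(x, y) mod 7. Record the zeros.
  x = 0: [0↦6, 1↦1, 2↦5, 3↦2, 4↦4, 5↦2, 6↦1]  zeros at y ∈ ∅
  x = 1: [0↦1, 1↦5, 2↦0, 3↦5, 4↦4, 5↦2, 6↦4]  zeros at y ∈ {2}
  x = 2: [0↦6, 1↦2, 2↦6, 3↦2, 4↦2, 5↦4, 6↦6]  zeros at y ∈ ∅
  x = 3: [0↦5, 1↦4, 2↦0, 3↦5, 4↦3, 5↦6, 6↦5]  zeros at y ∈ {2}
  x = 4: [0↦3, 1↦2, 2↦1, 3↦5, 4↦5, 5↦6, 6↦6]  zeros at y ∈ ∅
  x = 5: [0↦5, 1↦1, 2↦0, 3↦0, 4↦6, 5↦2, 6↦0]  zeros at y ∈ {2, 3, 6}
  x = 6: [0↦2, 1↦6, 2↦2, 3↦2, 4↦4, 5↦6, 6↦6]  zeros at y ∈ ∅
Collecting zeros: affine points = {(1, 2), (3, 2), (5, 2), (5, 3), (5, 6)}.
Total count |C(F_7)_aff| = 5.


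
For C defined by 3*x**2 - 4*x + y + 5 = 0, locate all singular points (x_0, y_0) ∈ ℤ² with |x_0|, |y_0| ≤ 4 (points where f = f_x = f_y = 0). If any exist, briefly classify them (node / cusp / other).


No singular points in the scanned grid; C is smooth there.

Compute partial derivatives:
  f_x = 6*x - 4.
  f_y = 1.
f_y = 1 is a nonzero constant, so f_y never vanishes: no point (x, y) can satisfy f = f_x = f_y = 0. In particular no (x, y) ∈ {−4, ..., 4}² is singular; the curve is smooth.


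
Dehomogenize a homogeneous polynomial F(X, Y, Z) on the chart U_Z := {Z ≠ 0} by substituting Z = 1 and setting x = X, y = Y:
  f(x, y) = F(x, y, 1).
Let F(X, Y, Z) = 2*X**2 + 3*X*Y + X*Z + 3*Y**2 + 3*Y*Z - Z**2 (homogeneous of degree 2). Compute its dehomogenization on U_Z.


f(x, y) = 2*x**2 + 3*x*y + x + 3*y**2 + 3*y - 1

On U_Z we set Z = 1. Each monomial c·X^i·Y^j·Z^k in F becomes c·x^i·y^j·1^k = c·x^i·y^j.
Substituting Z = 1: F(X, Y, 1) = 2*x**2 + 3*x*y + x + 3*y**2 + 3*y - 1.
Note: deg(f) ≤ deg(F) = 2; strict inequality happens when F is divisible by Z (lost terms).


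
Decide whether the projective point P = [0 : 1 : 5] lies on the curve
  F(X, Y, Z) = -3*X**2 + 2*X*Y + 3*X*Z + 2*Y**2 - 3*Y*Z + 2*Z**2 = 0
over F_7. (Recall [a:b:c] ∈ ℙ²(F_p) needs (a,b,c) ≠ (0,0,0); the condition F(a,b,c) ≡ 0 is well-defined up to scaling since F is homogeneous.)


F(0,1,5) ≡ 2 (mod 7); P is NOT on the curve.

Evaluate F(0, 1, 5) term-by-term (mod 7).
  -3*X**2 ↦ -3·0·1·1 = 0
  2*X*Y ↦ 2·0·1·1 = 0
  3*X*Z ↦ 3·0·1·5 = 0
  2*Y**2 ↦ 2·1·1·1 = 2
  -3*Y*Z ↦ -3·1·1·5 = -15
  2*Z**2 ↦ 2·1·1·25 = 50
Sum: F(0, 1, 5) = (0) + (0) + (0) + (2) + (-15) + (50) = 37.
Reducing mod 7: 37 ≡ 2 (mod 7).
Since F(a, b, c) ≡ 2 ≠ 0 (mod 7), P does NOT lie on the curve.


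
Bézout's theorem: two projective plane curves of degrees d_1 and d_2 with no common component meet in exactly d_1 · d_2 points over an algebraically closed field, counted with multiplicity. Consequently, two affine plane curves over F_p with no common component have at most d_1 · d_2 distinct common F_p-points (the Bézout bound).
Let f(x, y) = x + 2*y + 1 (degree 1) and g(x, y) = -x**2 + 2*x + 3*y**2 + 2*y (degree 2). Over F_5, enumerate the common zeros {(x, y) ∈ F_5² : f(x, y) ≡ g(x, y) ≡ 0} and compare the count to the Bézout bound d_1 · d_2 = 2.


Common zeros: {(2, 1), (3, 3)}; count = 2; Bézout bound = 2.

deg(f) = 1, deg(g) = 2, so Bézout bound = 2.
Scan x ∈ F_5. For each x, list the y ∈ F_5 with f(x, y) ≡ 0 and those with g(x, y) ≡ 0 (mod 5); the common zeros in that column are the intersection.
  x = 0: f ≡ 0 at y ∈ {2}; g ≡ 0 at y ∈ {0, 1}; common: ∅.
  x = 1: f ≡ 0 at y ∈ {4}; g ≡ 0 at y ∈ ∅; common: ∅.
  x = 2: f ≡ 0 at y ∈ {1}; g ≡ 0 at y ∈ {0, 1}; common: {1}.
  x = 3: f ≡ 0 at y ∈ {3}; g ≡ 0 at y ∈ {3}; common: {3}.
  x = 4: f ≡ 0 at y ∈ {0}; g ≡ 0 at y ∈ {3}; common: ∅.
Collecting: common zeros = {(2, 1), (3, 3)}, so the count is 2.
Comparison with the Bézout bound: 2 ≤ 2 = deg(f)·deg(g), as expected for curves with no common component (the bound is attained).


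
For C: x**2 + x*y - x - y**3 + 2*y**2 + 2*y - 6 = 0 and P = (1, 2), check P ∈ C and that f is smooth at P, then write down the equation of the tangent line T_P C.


Tangent line at P: 3*x - y - 1 = 0.

Step 1: f(1, 2) = 0, so P lies on C.
Step 2: partial derivatives
  f_x(x, y) = 2*x + y - 1, f_y(x, y) = x - 3*y**2 + 4*y + 2.
  f_x(P) = 3, f_y(P) = -1 (gradient nonzero, so P is smooth).
Step 3: tangent line at P: 3·(x − 1) + -1·(y − 2) = 0.
Expanding: 3*x - y - 1 = 0.


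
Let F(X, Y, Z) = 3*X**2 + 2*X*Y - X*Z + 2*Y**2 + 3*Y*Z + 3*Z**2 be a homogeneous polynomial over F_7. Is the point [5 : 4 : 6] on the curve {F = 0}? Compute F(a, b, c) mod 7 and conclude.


F(5,4,6) ≡ 3 (mod 7); P is NOT on the curve.

Evaluate F(5, 4, 6) term-by-term (mod 7).
  3*X**2 ↦ 3·25·1·1 = 75
  2*X*Y ↦ 2·5·4·1 = 40
  -X*Z ↦ -1·5·1·6 = -30
  2*Y**2 ↦ 2·1·16·1 = 32
  3*Y*Z ↦ 3·1·4·6 = 72
  3*Z**2 ↦ 3·1·1·36 = 108
Sum: F(5, 4, 6) = (75) + (40) + (-30) + (32) + (72) + (108) = 297.
Reducing mod 7: 297 ≡ 3 (mod 7).
Since F(a, b, c) ≡ 3 ≠ 0 (mod 7), P does NOT lie on the curve.


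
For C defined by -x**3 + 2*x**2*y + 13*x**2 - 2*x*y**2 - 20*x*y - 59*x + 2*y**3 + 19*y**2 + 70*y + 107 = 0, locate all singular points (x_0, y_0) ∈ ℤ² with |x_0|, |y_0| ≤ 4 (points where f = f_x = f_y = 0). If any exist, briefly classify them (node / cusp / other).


Singular points: {(3, -2)}; classification: cusp.

Compute partial derivatives:
  f_x = -3*x**2 + 4*x*y + 26*x - 2*y**2 - 20*y - 59.
  f_y = 2*x**2 - 4*x*y - 20*x + 6*y**2 + 38*y + 70.
Scan x_0 ∈ {−4, ..., 4}. For each x_0, f_y(x_0, y) is a polynomial in y; find its integer roots y ∈ {−4, ..., 4}, then test f_x and f at those candidates.
  x = -4: f_y(-4, y) = 6*y**2 + 54*y + 182; no integer root y with |y| ≤ 4.
  x = -3: f_y(-3, y) = 6*y**2 + 50*y + 148; no integer root y with |y| ≤ 4.
  x = -2: f_y(-2, y) = 6*y**2 + 46*y + 118; no integer root y with |y| ≤ 4.
  x = -1: f_y(-1, y) = 6*y**2 + 42*y + 92; no integer root y with |y| ≤ 4.
  x = 0: f_y(0, y) = 6*y**2 + 38*y + 70; no integer root y with |y| ≤ 4.
  x = 1: f_y(1, y) = 6*y**2 + 34*y + 52; no integer root y with |y| ≤ 4.
  x = 2: f_y(2, y) = 6*y**2 + 30*y + 38; no integer root y with |y| ≤ 4.
  x = 3: f_y(3, y) = 6*y**2 + 26*y + 28; vanishes at y ∈ {-2}. (3, -2): f_x = 0, f = 0 — SINGULAR.
  x = 4: f_y(4, y) = 6*y**2 + 22*y + 22; no integer root y with |y| ≤ 4.
Only singular point on the grid: (3, -2).
Classify: substitute x = 3 + u, y = -2 + v and expand: f = -u**3 + 2*u**2*v - 2*u*v**2 + 2*v**3 + v**2.
No constant or linear terms (consistent with a singular point). Quadratic part: v**2. Cubic part: -u**3 + 2*u**2*v - 2*u*v**2 + 2*v**3.
The quadratic part v**2 is a perfect square, so there is a single (double) tangent line v = 0, i.e. y = -2. Restricting the cubic part to that line (v = 0) leaves -u**3 ≠ 0, so f is not divisible by v and the branch is v² ≈ u**3 to lowest order — this is a cusp.
Classification: cusp.


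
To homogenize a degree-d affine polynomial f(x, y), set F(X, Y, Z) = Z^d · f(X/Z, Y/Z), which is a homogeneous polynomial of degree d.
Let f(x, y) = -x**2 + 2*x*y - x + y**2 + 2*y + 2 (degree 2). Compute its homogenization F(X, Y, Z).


F(X, Y, Z) = -X**2 + 2*X*Y - X*Z + Y**2 + 2*Y*Z + 2*Z**2

deg(f) = 2.
Substitute x = X/Z, y = Y/Z into f, then multiply by Z^2.
  monomial -1·x^2·y^0 ↦ -1·X^2·Y^0·Z^0.
  monomial 2·x^1·y^1 ↦ 2·X^1·Y^1·Z^0.
  monomial -1·x^1·y^0 ↦ -1·X^1·Y^0·Z^1.
  monomial 1·x^0·y^2 ↦ 1·X^0·Y^2·Z^0.
  monomial 2·x^0·y^1 ↦ 2·X^0·Y^1·Z^1.
  monomial 2·x^0·y^0 ↦ 2·X^0·Y^0·Z^2.
Collecting: F(X, Y, Z) = -X**2 + 2*X*Y - X*Z + Y**2 + 2*Y*Z + 2*Z**2.


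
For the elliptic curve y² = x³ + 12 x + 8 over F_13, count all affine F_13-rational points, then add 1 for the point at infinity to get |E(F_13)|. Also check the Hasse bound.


Affine points = {(2, 1), (2, 12), (4, 4), (4, 9), (6, 6), (6, 7), (9, 0), (10, 6), (10, 7)}; affine count = 9; |E(F_13)| = 10.

Discriminant check: Δ ∝ 4a³ + 27b² = 4·12³ + 27·8² = 4·1728 + 27·64 ≡ 8 (mod 13). Nonzero ⇒ E is nonsingular.
For each x ∈ F_13, compute rhs = x³ + 12·x + 8 mod 13, then count y ∈ F_13 with y² ≡ rhs.
  x = 0: rhs = 8, matching y values: none (0 points).
  x = 1: rhs = 8, matching y values: none (0 points).
  x = 2: rhs = 1, matching y values: 1, 12 (2 points).
  x = 3: rhs = 6, matching y values: none (0 points).
  x = 4: rhs = 3, matching y values: 4, 9 (2 points).
  x = 5: rhs = 11, matching y values: none (0 points).
  x = 6: rhs = 10, matching y values: 6, 7 (2 points).
  x = 7: rhs = 6, matching y values: none (0 points).
  x = 8: rhs = 5, matching y values: none (0 points).
  x = 9: rhs = 0, matching y values: 0 (1 points).
  x = 10: rhs = 10, matching y values: 6, 7 (2 points).
  x = 11: rhs = 2, matching y values: none (0 points).
  x = 12: rhs = 8, matching y values: none (0 points).
Total affine count: 9.
Full point count |E(F_13)| = 9 + 1 = 10.
Hasse bound: |10 − (13+1)| = |-4| = 4 ≤ 2√13 ≈ 7.2111 ✓.


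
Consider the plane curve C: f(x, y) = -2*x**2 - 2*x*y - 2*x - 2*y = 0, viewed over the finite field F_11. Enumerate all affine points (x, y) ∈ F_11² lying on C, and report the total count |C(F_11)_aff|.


Affine F_11-points: {(0, 0), (1, 10), (2, 9), (3, 8), (4, 7), (5, 6), (6, 5), (7, 4), (8, 3), (9, 2), (10, 0), (10, 1), (10, 2), (10, 3), (10, 4), (10, 5), (10, 6), (10, 7), (10, 8), (10, 9), (10, 10)}; count = 21.

For each of the 121 pairs (x, y) ∈ F_11², evaluate f(x, y) mod 11. Record the zeros.
  x = 0: [0↦0, 1↦9, 2↦7, 3↦5, 4↦3, 5↦1, 6↦10, 7↦8, 8↦6, 9↦4, 10↦2]  zeros at y ∈ {0}
  x = 1: [0↦7, 1↦3, 2↦10, 3↦6, 4↦2, 5↦9, 6↦5, 7↦1, 8↦8, 9↦4, 10↦0]  zeros at y ∈ {10}
  x = 2: [0↦10, 1↦4, 2↦9, 3↦3, 4↦8, 5↦2, 6↦7, 7↦1, 8↦6, 9↦0, 10↦5]  zeros at y ∈ {9}
  x = 3: [0↦9, 1↦1, 2↦4, 3↦7, 4↦10, 5↦2, 6↦5, 7↦8, 8↦0, 9↦3, 10↦6]  zeros at y ∈ {8}
  x = 4: [0↦4, 1↦5, 2↦6, 3↦7, 4↦8, 5↦9, 6↦10, 7↦0, 8↦1, 9↦2, 10↦3]  zeros at y ∈ {7}
  x = 5: [0↦6, 1↦5, 2↦4, 3↦3, 4↦2, 5↦1, 6↦0, 7↦10, 8↦9, 9↦8, 10↦7]  zeros at y ∈ {6}
  x = 6: [0↦4, 1↦1, 2↦9, 3↦6, 4↦3, 5↦0, 6↦8, 7↦5, 8↦2, 9↦10, 10↦7]  zeros at y ∈ {5}
  x = 7: [0↦9, 1↦4, 2↦10, 3↦5, 4↦0, 5↦6, 6↦1, 7↦7, 8↦2, 9↦8, 10↦3]  zeros at y ∈ {4}
  x = 8: [0↦10, 1↦3, 2↦7, 3↦0, 4↦4, 5↦8, 6↦1, 7↦5, 8↦9, 9↦2, 10↦6]  zeros at y ∈ {3}
  x = 9: [0↦7, 1↦9, 2↦0, 3↦2, 4↦4, 5↦6, 6↦8, 7↦10, 8↦1, 9↦3, 10↦5]  zeros at y ∈ {2}
  x = 10: [0↦0, 1↦0, 2↦0, 3↦0, 4↦0, 5↦0, 6↦0, 7↦0, 8↦0, 9↦0, 10↦0]  zeros at y ∈ {0, 1, 2, 3, 4, 5, 6, 7, 8, 9, 10}
Collecting zeros: affine points = {(0, 0), (1, 10), (2, 9), (3, 8), (4, 7), (5, 6), (6, 5), (7, 4), (8, 3), (9, 2), (10, 0), (10, 1), (10, 2), (10, 3), (10, 4), (10, 5), (10, 6), (10, 7), (10, 8), (10, 9), (10, 10)}.
Total count |C(F_11)_aff| = 21.


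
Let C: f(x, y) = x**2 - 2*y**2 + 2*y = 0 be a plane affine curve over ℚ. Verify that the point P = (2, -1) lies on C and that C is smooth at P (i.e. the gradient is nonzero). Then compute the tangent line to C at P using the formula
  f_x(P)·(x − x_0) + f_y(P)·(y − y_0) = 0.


Tangent line at P: 4*x + 6*y - 2 = 0.

Step 1: f(2, -1) = 0, so P lies on C.
Step 2: partial derivatives
  f_x(x, y) = 2*x, f_y(x, y) = 2 - 4*y.
  f_x(P) = 4, f_y(P) = 6 (gradient nonzero, so P is smooth).
Step 3: tangent line at P: 4·(x − 2) + 6·(y − -1) = 0.
Expanding: 4*x + 6*y - 2 = 0.


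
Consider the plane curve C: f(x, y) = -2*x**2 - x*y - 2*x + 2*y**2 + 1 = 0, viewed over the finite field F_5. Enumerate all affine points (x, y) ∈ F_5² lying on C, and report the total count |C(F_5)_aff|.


Affine F_5-points: {(1, 4)}; count = 1.

For each of the 25 pairs (x, y) ∈ F_5², evaluate f(x, y) mod 5. Record the zeros.
  x = 0: [0↦1, 1↦3, 2↦4, 3↦4, 4↦3]  zeros at y ∈ ∅
  x = 1: [0↦2, 1↦3, 2↦3, 3↦2, 4↦0]  zeros at y ∈ {4}
  x = 2: [0↦4, 1↦4, 2↦3, 3↦1, 4↦3]  zeros at y ∈ ∅
  x = 3: [0↦2, 1↦1, 2↦4, 3↦1, 4↦2]  zeros at y ∈ ∅
  x = 4: [0↦1, 1↦4, 2↦1, 3↦2, 4↦2]  zeros at y ∈ ∅
Collecting zeros: affine points = {(1, 4)}.
Total count |C(F_5)_aff| = 1.


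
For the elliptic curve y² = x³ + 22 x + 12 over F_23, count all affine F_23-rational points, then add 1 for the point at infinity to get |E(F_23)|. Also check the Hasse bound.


Affine points = {(0, 9), (0, 14), (1, 9), (1, 14), (2, 8), (2, 15), (3, 6), (3, 17), (4, 7), (4, 16), (7, 7), (7, 16), (10, 6), (10, 17), (12, 7), (12, 16), (17, 3), (17, 20), (21, 11), (21, 12), (22, 9), (22, 14)}; affine count = 22; |E(F_23)| = 23.

Discriminant check: Δ ∝ 4a³ + 27b² = 4·22³ + 27·12² = 4·10648 + 27·144 ≡ 20 (mod 23). Nonzero ⇒ E is nonsingular.
For each x ∈ F_23, compute rhs = x³ + 22·x + 12 mod 23, then count y ∈ F_23 with y² ≡ rhs.
  x = 0: rhs = 12, matching y values: 9, 14 (2 points).
  x = 1: rhs = 12, matching y values: 9, 14 (2 points).
  x = 2: rhs = 18, matching y values: 8, 15 (2 points).
  x = 3: rhs = 13, matching y values: 6, 17 (2 points).
  x = 4: rhs = 3, matching y values: 7, 16 (2 points).
  x = 5: rhs = 17, matching y values: none (0 points).
  x = 6: rhs = 15, matching y values: none (0 points).
  x = 7: rhs = 3, matching y values: 7, 16 (2 points).
  x = 8: rhs = 10, matching y values: none (0 points).
  x = 9: rhs = 19, matching y values: none (0 points).
  x = 10: rhs = 13, matching y values: 6, 17 (2 points).
  x = 11: rhs = 21, matching y values: none (0 points).
  x = 12: rhs = 3, matching y values: 7, 16 (2 points).
  x = 13: rhs = 11, matching y values: none (0 points).
  x = 14: rhs = 5, matching y values: none (0 points).
  x = 15: rhs = 14, matching y values: none (0 points).
  x = 16: rhs = 21, matching y values: none (0 points).
  x = 17: rhs = 9, matching y values: 3, 20 (2 points).
  x = 18: rhs = 7, matching y values: none (0 points).
  x = 19: rhs = 21, matching y values: none (0 points).
  x = 20: rhs = 11, matching y values: none (0 points).
  x = 21: rhs = 6, matching y values: 11, 12 (2 points).
  x = 22: rhs = 12, matching y values: 9, 14 (2 points).
Total affine count: 22.
Full point count |E(F_23)| = 22 + 1 = 23.
Hasse bound: |23 − (23+1)| = |-1| = 1 ≤ 2√23 ≈ 9.5917 ✓.


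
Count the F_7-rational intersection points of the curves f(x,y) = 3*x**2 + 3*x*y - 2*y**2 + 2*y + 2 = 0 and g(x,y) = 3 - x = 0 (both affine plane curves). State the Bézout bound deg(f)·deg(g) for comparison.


Common zeros: ∅; count = 0; Bézout bound = 2.

deg(f) = 2, deg(g) = 1, so Bézout bound = 2.
Scan x ∈ F_7. For each x, list the y ∈ F_7 with f(x, y) ≡ 0 and those with g(x, y) ≡ 0 (mod 7); the common zeros in that column are the intersection.
  x = 0: f ≡ 0 at y ∈ ∅; g ≡ 0 at y ∈ ∅; common: ∅.
  x = 1: f ≡ 0 at y ∈ {2, 4}; g ≡ 0 at y ∈ ∅; common: ∅.
  x = 2: f ≡ 0 at y ∈ {0, 4}; g ≡ 0 at y ∈ ∅; common: ∅.
  x = 3: f ≡ 0 at y ∈ ∅; g ≡ 0 at y ∈ {0, 1, 2, 3, 4, 5, 6}; common: ∅.
  x = 4: f ≡ 0 at y ∈ {2, 5}; g ≡ 0 at y ∈ ∅; common: ∅.
  x = 5: f ≡ 0 at y ∈ {0, 5}; g ≡ 0 at y ∈ ∅; common: ∅.
  x = 6: f ≡ 0 at y ∈ ∅; g ≡ 0 at y ∈ ∅; common: ∅.
Collecting: common zeros = ∅, so the count is 0.
Comparison with the Bézout bound: 0 ≤ 2 = deg(f)·deg(g), as expected for curves with no common component (the affine F_7-count falls short of the bound because intersections may lie at infinity, over extension fields, or carry multiplicity).


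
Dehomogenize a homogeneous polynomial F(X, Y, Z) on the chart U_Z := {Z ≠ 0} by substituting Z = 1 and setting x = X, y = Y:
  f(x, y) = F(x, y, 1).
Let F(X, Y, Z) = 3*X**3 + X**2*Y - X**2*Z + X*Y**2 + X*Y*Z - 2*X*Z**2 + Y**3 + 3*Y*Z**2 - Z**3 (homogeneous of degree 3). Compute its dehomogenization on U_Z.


f(x, y) = 3*x**3 + x**2*y - x**2 + x*y**2 + x*y - 2*x + y**3 + 3*y - 1

On U_Z we set Z = 1. Each monomial c·X^i·Y^j·Z^k in F becomes c·x^i·y^j·1^k = c·x^i·y^j.
Substituting Z = 1: F(X, Y, 1) = 3*x**3 + x**2*y - x**2 + x*y**2 + x*y - 2*x + y**3 + 3*y - 1.
Note: deg(f) ≤ deg(F) = 3; strict inequality happens when F is divisible by Z (lost terms).


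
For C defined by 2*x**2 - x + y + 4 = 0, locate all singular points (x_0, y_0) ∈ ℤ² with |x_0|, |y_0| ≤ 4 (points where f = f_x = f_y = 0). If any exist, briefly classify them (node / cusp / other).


No singular points in the scanned grid; C is smooth there.

Compute partial derivatives:
  f_x = 4*x - 1.
  f_y = 1.
f_y = 1 is a nonzero constant, so f_y never vanishes: no point (x, y) can satisfy f = f_x = f_y = 0. In particular no (x, y) ∈ {−4, ..., 4}² is singular; the curve is smooth.


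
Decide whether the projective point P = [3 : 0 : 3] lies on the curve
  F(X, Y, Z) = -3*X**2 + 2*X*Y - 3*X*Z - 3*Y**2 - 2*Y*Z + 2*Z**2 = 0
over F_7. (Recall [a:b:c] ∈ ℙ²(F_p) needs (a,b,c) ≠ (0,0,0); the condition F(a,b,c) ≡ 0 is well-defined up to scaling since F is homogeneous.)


F(3,0,3) ≡ 6 (mod 7); P is NOT on the curve.

Evaluate F(3, 0, 3) term-by-term (mod 7).
  -3*X**2 ↦ -3·9·1·1 = -27
  2*X*Y ↦ 2·3·0·1 = 0
  -3*X*Z ↦ -3·3·1·3 = -27
  -3*Y**2 ↦ -3·1·0·1 = 0
  -2*Y*Z ↦ -2·1·0·3 = 0
  2*Z**2 ↦ 2·1·1·9 = 18
Sum: F(3, 0, 3) = (-27) + (0) + (-27) + (0) + (0) + (18) = -36.
Reducing mod 7: -36 ≡ 6 (mod 7).
Since F(a, b, c) ≡ 6 ≠ 0 (mod 7), P does NOT lie on the curve.


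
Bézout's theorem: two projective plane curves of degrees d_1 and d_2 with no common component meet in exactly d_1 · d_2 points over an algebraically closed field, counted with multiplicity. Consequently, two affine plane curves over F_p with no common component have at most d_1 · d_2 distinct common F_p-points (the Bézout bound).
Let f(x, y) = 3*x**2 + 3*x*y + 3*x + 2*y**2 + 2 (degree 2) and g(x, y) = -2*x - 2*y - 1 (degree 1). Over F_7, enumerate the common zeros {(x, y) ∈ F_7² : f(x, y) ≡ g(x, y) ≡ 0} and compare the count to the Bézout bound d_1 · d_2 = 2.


Common zeros: {(2, 1), (5, 5)}; count = 2; Bézout bound = 2.

deg(f) = 2, deg(g) = 1, so Bézout bound = 2.
Scan x ∈ F_7. For each x, list the y ∈ F_7 with f(x, y) ≡ 0 and those with g(x, y) ≡ 0 (mod 7); the common zeros in that column are the intersection.
  x = 0: f ≡ 0 at y ∈ ∅; g ≡ 0 at y ∈ {3}; common: ∅.
  x = 1: f ≡ 0 at y ∈ {3, 6}; g ≡ 0 at y ∈ {2}; common: ∅.
  x = 2: f ≡ 0 at y ∈ {1, 3}; g ≡ 0 at y ∈ {1}; common: {1}.
  x = 3: f ≡ 0 at y ∈ {1, 5}; g ≡ 0 at y ∈ {0}; common: ∅.
  x = 4: f ≡ 0 at y ∈ ∅; g ≡ 0 at y ∈ {6}; common: ∅.
  x = 5: f ≡ 0 at y ∈ {5}; g ≡ 0 at y ∈ {5}; common: {5}.
  x = 6: f ≡ 0 at y ∈ {6}; g ≡ 0 at y ∈ {4}; common: ∅.
Collecting: common zeros = {(2, 1), (5, 5)}, so the count is 2.
Comparison with the Bézout bound: 2 ≤ 2 = deg(f)·deg(g), as expected for curves with no common component (the bound is attained).


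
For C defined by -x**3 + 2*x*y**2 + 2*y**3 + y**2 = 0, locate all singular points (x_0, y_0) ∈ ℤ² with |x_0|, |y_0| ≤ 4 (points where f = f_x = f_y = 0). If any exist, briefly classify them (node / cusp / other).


Singular points: {(0, 0)}; classification: cusp.

Compute partial derivatives:
  f_x = -3*x**2 + 2*y**2.
  f_y = 4*x*y + 6*y**2 + 2*y.
Scan x_0 ∈ {−4, ..., 4}. For each x_0, f_y(x_0, y) is a polynomial in y; find its integer roots y ∈ {−4, ..., 4}, then test f_x and f at those candidates.
  x = -4: f_y(-4, y) = 6*y**2 - 14*y; vanishes at y ∈ {0}. (-4, 0): f_x = -48 ≠ 0.
  x = -3: f_y(-3, y) = 6*y**2 - 10*y; vanishes at y ∈ {0}. (-3, 0): f_x = -27 ≠ 0.
  x = -2: f_y(-2, y) = 6*y**2 - 6*y; vanishes at y ∈ {0, 1}. (-2, 0): f_x = -12 ≠ 0; (-2, 1): f_x = -10 ≠ 0.
  x = -1: f_y(-1, y) = 6*y**2 - 2*y; vanishes at y ∈ {0}. (-1, 0): f_x = -3 ≠ 0.
  x = 0: f_y(0, y) = 6*y**2 + 2*y; vanishes at y ∈ {0}. (0, 0): f_x = 0, f = 0 — SINGULAR.
  x = 1: f_y(1, y) = 6*y**2 + 6*y; vanishes at y ∈ {-1, 0}. (1, -1): f_x = -1 ≠ 0; (1, 0): f_x = -3 ≠ 0.
  x = 2: f_y(2, y) = 6*y**2 + 10*y; vanishes at y ∈ {0}. (2, 0): f_x = -12 ≠ 0.
  x = 3: f_y(3, y) = 6*y**2 + 14*y; vanishes at y ∈ {0}. (3, 0): f_x = -27 ≠ 0.
  x = 4: f_y(4, y) = 6*y**2 + 18*y; vanishes at y ∈ {-3, 0}. (4, -3): f_x = -30 ≠ 0; (4, 0): f_x = -48 ≠ 0.
Only singular point on the grid: (0, 0).
Classify: substitute x = 0 + u, y = 0 + v and expand: f = -u**3 + 2*u*v**2 + 2*v**3 + v**2.
No constant or linear terms (consistent with a singular point). Quadratic part: v**2. Cubic part: -u**3 + 2*u*v**2 + 2*v**3.
The quadratic part v**2 is a perfect square, so there is a single (double) tangent line v = 0, i.e. y = 0. Restricting the cubic part to that line (v = 0) leaves -u**3 ≠ 0, so f is not divisible by v and the branch is v² ≈ u**3 to lowest order — this is a cusp.
Classification: cusp.
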